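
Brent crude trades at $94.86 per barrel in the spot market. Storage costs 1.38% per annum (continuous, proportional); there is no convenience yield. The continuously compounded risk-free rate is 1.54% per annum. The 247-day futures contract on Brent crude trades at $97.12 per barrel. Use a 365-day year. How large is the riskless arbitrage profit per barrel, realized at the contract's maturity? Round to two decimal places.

Fair futures: F* = S·e^(carry·T), with carry = (r + u) = 0.0154 + 0.0138 = 0.0292
F* = 94.86 · e^(0.0292 × 247/365) = 94.86 · e^0.019760 = 94.86 × 1.019957 = $96.7531
Market $97.12 > fair $96.7531: forward overpriced → cash-and-carry (buy spot, short the forward).
At maturity, profit = |F_mkt − F*| = |97.12 − 96.7531| = $0.37 per barrel

$0.37 per barrel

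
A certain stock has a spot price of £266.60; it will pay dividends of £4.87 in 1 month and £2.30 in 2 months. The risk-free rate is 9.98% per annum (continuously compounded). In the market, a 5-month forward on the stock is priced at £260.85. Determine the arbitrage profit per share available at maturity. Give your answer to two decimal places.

£9.68 per share

PV(dividends) I = 4.87·e^(−0.0998·1/12) + 2.30·e^(−0.0998·2/12) = 7.0917
Fair forward F* = (S − I)·e^(rT) = (266.60 − 7.0917)·e^0.041583 = 259.5083 × 1.042460 = 270.5270
Market £260.85 < fair 270.5270: forward underpriced → reverse cash-and-carry (short the stock, invest proceeds at r, pay the dividends, go long the forward).
Profit at T = |F_mkt − F*| = |260.85 − 270.5270| = £9.68 per share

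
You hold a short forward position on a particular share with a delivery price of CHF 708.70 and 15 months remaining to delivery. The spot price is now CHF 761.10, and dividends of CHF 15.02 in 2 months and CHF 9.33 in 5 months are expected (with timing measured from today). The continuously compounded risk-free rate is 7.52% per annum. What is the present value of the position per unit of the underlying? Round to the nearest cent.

PV(remaining dividends) I = 15.02·e^(−0.0752·2/12) + 9.33·e^(−0.0752·5/12) = 23.8751
Current forward F = (S − I)·e^(rT) = (761.10 − 23.8751)·e^(0.0752·15/12) = 737.2249 × 1.098560 = 809.8858
Value (long) = (F − K)·e^(−rT) = (809.8858 − 708.70) × 0.910283 = 92.1077
Short position value = −(long value) = -CHF 92.11

-CHF 92.11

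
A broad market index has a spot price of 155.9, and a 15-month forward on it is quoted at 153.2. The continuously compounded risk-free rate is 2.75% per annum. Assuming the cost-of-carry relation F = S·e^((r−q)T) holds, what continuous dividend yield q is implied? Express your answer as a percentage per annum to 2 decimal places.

4.15%

From F = S·e^((r−q)T): (r − q) = ln(F/S)/T
ln(153.2/155.9) = ln(0.982681) = -0.017471
(r − q) = -0.017471 / (15/12) = -0.013977
q = r − ln(F/S)/T = 0.0275 + 0.013977 = 0.041477
q = 4.15%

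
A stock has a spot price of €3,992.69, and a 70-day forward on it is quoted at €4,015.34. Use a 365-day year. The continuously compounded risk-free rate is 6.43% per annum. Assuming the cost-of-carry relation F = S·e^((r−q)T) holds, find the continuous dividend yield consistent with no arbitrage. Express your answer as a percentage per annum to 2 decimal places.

From F = S·e^((r−q)T): (r − q) = ln(F/S)/T
ln(4015.34/3992.69) = ln(1.005673) = 0.005657
(r − q) = 0.005657 / (70/365) = 0.029497
q = r − ln(F/S)/T = 0.0643 − 0.029497 = 0.034803
q = 3.48%

3.48%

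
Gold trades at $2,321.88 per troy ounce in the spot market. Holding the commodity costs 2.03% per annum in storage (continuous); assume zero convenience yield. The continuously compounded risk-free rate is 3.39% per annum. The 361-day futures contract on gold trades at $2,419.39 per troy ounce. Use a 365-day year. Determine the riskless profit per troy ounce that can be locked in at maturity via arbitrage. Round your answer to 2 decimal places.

Fair futures: F* = S·e^(carry·T), with carry = (r + u) = 0.0339 + 0.0203 = 0.0542
F* = 2321.88 · e^(0.0542 × 361/365) = 2321.88 · e^0.05360603 = 2321.88 × 1.05506885 = $2449.7433
Market $2419.39 < fair $2449.7433: forward underpriced → reverse cash-and-carry (short spot, go long the forward).
At maturity, profit = |F_mkt − F*| = |2419.39 − 2449.7433| = $30.35 per troy ounce

$30.35 per troy ounce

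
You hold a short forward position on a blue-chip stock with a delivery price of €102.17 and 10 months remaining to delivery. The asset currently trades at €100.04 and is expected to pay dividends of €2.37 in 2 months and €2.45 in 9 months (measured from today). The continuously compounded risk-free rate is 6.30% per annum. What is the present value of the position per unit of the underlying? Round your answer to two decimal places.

€1.59

PV(remaining dividends) I = 2.37·e^(−0.0630·2/12) + 2.45·e^(−0.0630·9/12) = 4.6822
Current forward F = (S − I)·e^(rT) = (100.04 − 4.6822)·e^(0.0630·10/12) = 95.3578 × 1.053903 = 100.4979
Value (long) = (F − K)·e^(−rT) = (100.4979 − 102.17) × 0.948854 = -1.5866
Short position value = −(long value) = €1.59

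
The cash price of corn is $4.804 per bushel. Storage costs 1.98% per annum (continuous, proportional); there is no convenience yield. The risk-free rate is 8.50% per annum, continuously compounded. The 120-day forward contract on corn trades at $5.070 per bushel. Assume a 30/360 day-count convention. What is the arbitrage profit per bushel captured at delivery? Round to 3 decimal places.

$0.095 per bushel

Fair forward: F* = S·e^(carry·T), with carry = (r + u) = 0.0850 + 0.0198 = 0.1048
F* = 4.804 · e^(0.1048 × 120/360) = 4.804 · e^0.034933 = 4.804 × 1.035550 = $4.9748
Market $5.070 > fair $4.9748: forward overpriced → cash-and-carry (buy spot, short the forward).
At maturity, profit = |F_mkt − F*| = |5.070 − 4.9748| = $0.095 per bushel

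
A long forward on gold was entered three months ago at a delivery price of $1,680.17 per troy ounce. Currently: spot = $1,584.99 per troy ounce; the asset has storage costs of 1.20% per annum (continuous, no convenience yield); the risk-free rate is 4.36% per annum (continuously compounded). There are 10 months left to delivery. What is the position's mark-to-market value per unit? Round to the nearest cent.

-$19.30 per troy ounce

Current fair forward for the remaining 10 months: F = S·e^((r + u)·T), (r + u) = 0.0436 + 0.0120 = 0.0556
F = 1584.99 · e^(0.0556 × 10/12) = 1584.99 × 1.04742349 = 1660.1558
Value of long forward = (F − K)·e^(−rT) = (1660.1558 − 1680.17) · e^(−0.0436·10/12)
= -20.0142 × 0.96431880 = -19.30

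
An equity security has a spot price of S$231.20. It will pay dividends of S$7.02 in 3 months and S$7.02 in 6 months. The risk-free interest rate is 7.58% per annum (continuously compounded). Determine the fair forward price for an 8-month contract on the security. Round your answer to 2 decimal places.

PV(dividends) I = 7.02·e^(−0.0758·3/12) + 7.02·e^(−0.0758·6/12)
I = 6.8882 + 6.7589 = 13.6471
F = (S − I)·e^(rT) = (231.20 − 13.6471) · e^(0.0758·8/12)
= 217.5529 · e^0.050533 = 217.5529 × 1.051832 = S$228.83

S$228.83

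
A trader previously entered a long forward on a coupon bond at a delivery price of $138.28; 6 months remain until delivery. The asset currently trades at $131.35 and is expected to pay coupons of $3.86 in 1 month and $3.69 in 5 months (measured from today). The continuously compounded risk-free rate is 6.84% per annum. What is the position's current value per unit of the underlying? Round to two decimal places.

PV(remaining coupons) I = 3.86·e^(−0.0684·1/12) + 3.69·e^(−0.0684·5/12) = 7.4244
Current forward F = (S − I)·e^(rT) = (131.35 − 7.4244)·e^(0.0684·6/12) = 123.9256 × 1.034792 = 128.2372
Value (long) = (F − K)·e^(−rT) = (128.2372 − 138.28) × 0.966378 = -9.7051
Value = -$9.71

-$9.71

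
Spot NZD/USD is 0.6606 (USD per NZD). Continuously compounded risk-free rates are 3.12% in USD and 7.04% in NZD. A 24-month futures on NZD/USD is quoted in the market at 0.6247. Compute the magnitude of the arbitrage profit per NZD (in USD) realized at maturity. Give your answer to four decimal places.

Fair futures: F* = S·e^(carry·T), with carry = (r_USD − r_NZD) = 0.0312 − 0.0704 = -0.0392
F* = 0.6606 · e^(-0.0392 × 24/12) = 0.6606 · e^-0.078400 = 0.6606 × 0.924595 = 0.6108
Market 0.6247 > fair 0.6108: forward overpriced → cash-and-carry (buy spot, short the forward).
At maturity, profit = |F_mkt − F*| = |0.6247 − 0.6108| = 0.0139 per NZD (in USD)

0.0139 per NZD (in USD)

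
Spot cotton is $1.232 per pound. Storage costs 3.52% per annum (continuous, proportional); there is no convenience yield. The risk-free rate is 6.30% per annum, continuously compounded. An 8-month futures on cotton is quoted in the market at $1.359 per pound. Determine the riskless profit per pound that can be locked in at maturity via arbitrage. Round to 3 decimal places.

$0.044 per pound

Fair futures: F* = S·e^(carry·T), with carry = (r + u) = 0.0630 + 0.0352 = 0.0982
F* = 1.232 · e^(0.0982 × 8/12) = 1.232 · e^0.065467 = 1.232 × 1.067658 = $1.3154
Market $1.359 > fair $1.3154: forward overpriced → cash-and-carry (buy spot, short the forward).
At maturity, profit = |F_mkt − F*| = |1.359 − 1.3154| = $0.044 per pound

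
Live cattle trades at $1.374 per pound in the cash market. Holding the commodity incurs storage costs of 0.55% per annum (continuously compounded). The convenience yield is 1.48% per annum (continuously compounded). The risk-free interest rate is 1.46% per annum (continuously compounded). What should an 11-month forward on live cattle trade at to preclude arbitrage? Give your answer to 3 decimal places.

Net carry = r + u − y = 0.0146 + 0.0055 − 0.0148 = 0.0053
F = S·e^((r+u−y)T) = 1.374 · e^(0.0053 × 11/12) = 1.374 · e^0.004858
= 1.374 × 1.004870 = $1.381 per pound

$1.381 per pound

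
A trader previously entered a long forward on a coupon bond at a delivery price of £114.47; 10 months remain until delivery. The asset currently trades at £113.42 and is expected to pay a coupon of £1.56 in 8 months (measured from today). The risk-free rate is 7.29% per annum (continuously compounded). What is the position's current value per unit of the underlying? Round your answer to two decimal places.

£4.21

PV(remaining coupons) I = 1.56·e^(−0.0729·8/12) = 1.4860
Current forward F = (S − I)·e^(rT) = (113.42 − 1.4860)·e^(0.0729·10/12) = 111.9340 × 1.062633 = 118.9448
Value (long) = (F − K)·e^(−rT) = (118.9448 − 114.47) × 0.941058 = 4.2110
Value = £4.21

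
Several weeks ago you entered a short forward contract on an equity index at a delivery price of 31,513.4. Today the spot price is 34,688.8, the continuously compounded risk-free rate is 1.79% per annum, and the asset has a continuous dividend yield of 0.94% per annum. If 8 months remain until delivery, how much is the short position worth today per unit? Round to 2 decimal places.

Current fair forward for the remaining 8 months: F = S·e^((r − q)·T), (r − q) = 0.0179 − 0.0094 = 0.0085
F = 34688.8 · e^(0.0085 × 8/12) = 34688.8 × 1.00568275 = 34885.9278
Value of long forward = (F − K)·e^(−rT) = (34885.9278 − 31513.4) · e^(−0.0179·8/12)
= 3372.5278 × 0.98813759 = 3332.52
Short position value = −(long value) = -3332.52

-3332.52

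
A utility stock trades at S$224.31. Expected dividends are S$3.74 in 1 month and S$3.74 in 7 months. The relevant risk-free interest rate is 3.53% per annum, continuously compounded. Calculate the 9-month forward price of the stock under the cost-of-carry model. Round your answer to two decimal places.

S$222.74

PV(dividends) I = 3.74·e^(−0.0353·1/12) + 3.74·e^(−0.0353·7/12)
I = 3.7290 + 3.6638 = 7.3928
F = (S − I)·e^(rT) = (224.31 − 7.3928) · e^(0.0353·9/12)
= 216.9172 · e^0.026475 = 216.9172 × 1.026829 = S$222.74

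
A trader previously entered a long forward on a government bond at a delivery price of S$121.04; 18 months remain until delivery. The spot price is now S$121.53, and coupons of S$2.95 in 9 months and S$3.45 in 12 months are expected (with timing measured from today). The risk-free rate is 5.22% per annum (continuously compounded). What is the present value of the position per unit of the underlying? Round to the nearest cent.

S$3.49

PV(remaining coupons) I = 2.95·e^(−0.0522·9/12) + 3.45·e^(−0.0522·12/12) = 6.1113
Current forward F = (S − I)·e^(rT) = (121.53 − 6.1113)·e^(0.0522·18/12) = 115.4187 × 1.081447 = 124.8192
Value (long) = (F − K)·e^(−rT) = (124.8192 − 121.04) × 0.924687 = 3.4946
Value = S$3.49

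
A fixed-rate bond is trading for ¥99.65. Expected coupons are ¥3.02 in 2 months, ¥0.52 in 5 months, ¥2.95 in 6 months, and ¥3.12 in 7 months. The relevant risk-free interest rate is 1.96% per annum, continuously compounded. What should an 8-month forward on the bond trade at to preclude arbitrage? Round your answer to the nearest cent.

¥91.30

PV(coupons) I = 3.02·e^(−0.0196·2/12) + 0.52·e^(−0.0196·5/12) + 2.95·e^(−0.0196·6/12) + 3.12·e^(−0.0196·7/12)
I = 3.0102 + 0.5158 + 2.9212 + 3.0845 = 9.5317
F = (S − I)·e^(rT) = (99.65 − 9.5317) · e^(0.0196·8/12)
= 90.1183 · e^0.013067 = 90.1183 × 1.013153 = ¥91.30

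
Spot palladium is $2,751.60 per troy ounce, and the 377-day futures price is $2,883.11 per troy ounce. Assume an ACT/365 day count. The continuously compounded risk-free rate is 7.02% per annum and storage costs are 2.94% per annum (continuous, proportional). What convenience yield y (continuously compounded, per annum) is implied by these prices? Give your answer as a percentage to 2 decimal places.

5.44%

F = S·e^((r+u−y)T) ⇒ (r+u−y) = ln(F/S)/T
ln(2883.11/2751.60) = 0.046687; /T ⇒ 0.045201
y = r + u − ln(F/S)/T = 0.0702 + 0.0294 − 0.045201 = 0.054399
y = 5.44%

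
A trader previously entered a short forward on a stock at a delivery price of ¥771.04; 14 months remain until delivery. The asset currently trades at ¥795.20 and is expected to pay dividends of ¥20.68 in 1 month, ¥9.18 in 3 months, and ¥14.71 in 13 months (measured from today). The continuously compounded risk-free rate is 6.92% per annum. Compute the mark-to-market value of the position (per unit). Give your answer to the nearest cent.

-¥40.73

PV(remaining dividends) I = 20.68·e^(−0.0692·1/12) + 9.18·e^(−0.0692·3/12) + 14.71·e^(−0.0692·13/12) = 43.2312
Current forward F = (S − I)·e^(rT) = (795.20 − 43.2312)·e^(0.0692·14/12) = 751.9688 × 1.084082 = 815.1958
Value (long) = (F − K)·e^(−rT) = (815.1958 − 771.04) × 0.922440 = 40.7311
Short position value = −(long value) = -¥40.73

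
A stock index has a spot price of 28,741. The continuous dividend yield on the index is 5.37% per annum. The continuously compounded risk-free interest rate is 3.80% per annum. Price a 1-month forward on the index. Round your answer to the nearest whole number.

F = S·e^((r − q)T) = 28741 · e^((0.0380 − 0.0537) × 1/12)
= 28741 · e^-0.001308 = 28741 × 0.998693
F = 28,703

28,703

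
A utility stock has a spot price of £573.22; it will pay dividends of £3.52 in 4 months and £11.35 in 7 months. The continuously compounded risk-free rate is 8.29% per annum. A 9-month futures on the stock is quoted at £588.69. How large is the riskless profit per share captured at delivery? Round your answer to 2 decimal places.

£6.15 per share

PV(dividends) I = 3.52·e^(−0.0829·4/12) + 11.35·e^(−0.0829·7/12) = 14.2383
Fair futures F* = (S − I)·e^(rT) = (573.22 − 14.2383)·e^0.062175 = 558.9817 × 1.064149 = 594.8398
Market £588.69 < fair 594.8398: forward underpriced → reverse cash-and-carry (short the stock, invest proceeds at r, pay the dividends, go long the forward).
Profit at T = |F_mkt − F*| = |588.69 − 594.8398| = £6.15 per share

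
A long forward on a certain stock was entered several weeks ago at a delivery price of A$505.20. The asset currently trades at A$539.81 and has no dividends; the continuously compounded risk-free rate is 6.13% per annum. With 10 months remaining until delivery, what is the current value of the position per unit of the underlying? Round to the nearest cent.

Current fair forward for the remaining 10 months: F = S·e^(r·T), r = 0.0613
F = 539.81 · e^(0.0613 × 10/12) = 539.81 × 1.052411 = 568.1020
Value of long forward = (F − K)·e^(−rT) = (568.1020 − 505.20) · e^(−0.0613·10/12)
= 62.9020 × 0.950199 = 59.77

A$59.77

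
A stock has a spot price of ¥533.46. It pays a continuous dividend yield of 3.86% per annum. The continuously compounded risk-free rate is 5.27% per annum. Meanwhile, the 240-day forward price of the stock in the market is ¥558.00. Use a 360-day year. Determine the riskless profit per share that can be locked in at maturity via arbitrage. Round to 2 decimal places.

Fair forward: F* = S·e^(carry·T), with carry = (r − q) = 0.0527 − 0.0386 = 0.0141
F* = 533.46 · e^(0.0141 × 240/360) = 533.46 · e^0.009400 = 533.46 × 1.009444 = ¥538.4980
Market ¥558.00 > fair ¥538.4980: forward overpriced → cash-and-carry (buy spot, short the forward).
At maturity, profit = |F_mkt − F*| = |558.00 − 538.4980| = ¥19.50 per share

¥19.50 per share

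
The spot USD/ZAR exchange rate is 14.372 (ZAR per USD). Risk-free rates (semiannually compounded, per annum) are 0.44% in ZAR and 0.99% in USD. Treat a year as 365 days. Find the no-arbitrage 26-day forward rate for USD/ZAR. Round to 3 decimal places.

14.366

By covered interest parity, F = S · (1+r_ZAR/2)^(2T) / (1+r_USD/2)^(2T)
= 14.372 × 1.000313 / 1.000704 = 14.372 × 0.999609
F = 14.366 ZAR per USD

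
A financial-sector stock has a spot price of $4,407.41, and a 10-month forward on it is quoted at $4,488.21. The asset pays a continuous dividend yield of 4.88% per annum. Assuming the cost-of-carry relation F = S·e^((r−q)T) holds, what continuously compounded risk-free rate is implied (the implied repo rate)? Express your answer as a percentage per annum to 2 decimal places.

7.06%

From F = S·e^((r−q)T): (r − q) = ln(F/S)/T
ln(4488.21/4407.41) = ln(1.018333) = 0.018167
(r − q) = 0.018167 / (10/12) = 0.021800
r = ln(F/S)/T + q = 0.021800 + 0.0488 = 0.070600
r = 7.06%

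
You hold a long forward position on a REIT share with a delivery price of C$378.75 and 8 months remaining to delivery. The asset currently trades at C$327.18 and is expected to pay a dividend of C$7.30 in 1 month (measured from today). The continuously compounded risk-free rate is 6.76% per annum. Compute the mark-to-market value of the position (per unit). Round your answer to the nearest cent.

-C$42.14

PV(remaining dividends) I = 7.30·e^(−0.0676·1/12) = 7.2590
Current forward F = (S − I)·e^(rT) = (327.18 − 7.2590)·e^(0.0676·8/12) = 319.9210 × 1.046098 = 334.6687
Value (long) = (F − K)·e^(−rT) = (334.6687 − 378.75) × 0.955934 = -42.1388
Value = -C$42.14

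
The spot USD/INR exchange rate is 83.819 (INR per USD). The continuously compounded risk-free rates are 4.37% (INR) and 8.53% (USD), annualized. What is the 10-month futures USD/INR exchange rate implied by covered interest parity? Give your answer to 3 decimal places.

80.963

F = S·e^((r_INR − r_USD)T) = 83.819 · e^((0.0437 − 0.0853) × 10/12)
= 83.819 · e^-0.034667 = 83.819 × 0.965927
F = 80.963 INR per USD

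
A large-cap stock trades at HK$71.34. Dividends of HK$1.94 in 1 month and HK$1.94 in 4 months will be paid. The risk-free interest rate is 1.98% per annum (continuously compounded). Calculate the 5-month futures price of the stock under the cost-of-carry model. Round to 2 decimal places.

PV(dividends) I = 1.94·e^(−0.0198·1/12) + 1.94·e^(−0.0198·4/12)
I = 1.9368 + 1.9272 = 3.8640
F = (S − I)·e^(rT) = (71.34 − 3.8640) · e^(0.0198·5/12)
= 67.4760 · e^0.008250 = 67.4760 × 1.008284 = HK$68.03

HK$68.03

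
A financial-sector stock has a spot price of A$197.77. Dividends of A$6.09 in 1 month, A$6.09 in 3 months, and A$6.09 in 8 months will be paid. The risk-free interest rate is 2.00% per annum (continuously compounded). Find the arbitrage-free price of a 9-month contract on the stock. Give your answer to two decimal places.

A$182.34

PV(dividends) I = 6.09·e^(−0.0200·1/12) + 6.09·e^(−0.0200·3/12) + 6.09·e^(−0.0200·8/12)
I = 6.0799 + 6.0596 + 6.0093 = 18.1488
F = (S − I)·e^(rT) = (197.77 − 18.1488) · e^(0.0200·9/12)
= 179.6212 · e^0.015000 = 179.6212 × 1.015113 = A$182.34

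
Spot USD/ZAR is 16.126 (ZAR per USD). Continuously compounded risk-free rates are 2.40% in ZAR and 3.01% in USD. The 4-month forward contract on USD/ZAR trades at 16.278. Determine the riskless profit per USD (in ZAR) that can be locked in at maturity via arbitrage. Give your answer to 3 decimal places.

Fair forward: F* = S·e^(carry·T), with carry = (r_ZAR − r_USD) = 0.0240 − 0.0301 = -0.0061
F* = 16.126 · e^(-0.0061 × 4/12) = 16.126 · e^-0.002033 = 16.126 × 0.997969 = 16.0932
Market 16.278 > fair 16.0932: forward overpriced → cash-and-carry (buy spot, short the forward).
At maturity, profit = |F_mkt − F*| = |16.278 − 16.0932| = 0.185 per USD (in ZAR)

0.185 per USD (in ZAR)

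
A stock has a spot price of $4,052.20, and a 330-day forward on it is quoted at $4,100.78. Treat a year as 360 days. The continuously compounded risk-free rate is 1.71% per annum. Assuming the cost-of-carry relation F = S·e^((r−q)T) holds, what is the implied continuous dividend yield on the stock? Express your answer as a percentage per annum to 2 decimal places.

From F = S·e^((r−q)T): (r − q) = ln(F/S)/T
ln(4100.78/4052.20) = ln(1.011989) = 0.011918
(r − q) = 0.011918 / (330/360) = 0.013001
q = r − ln(F/S)/T = 0.0171 − 0.013001 = 0.004099
q = 0.41%

0.41%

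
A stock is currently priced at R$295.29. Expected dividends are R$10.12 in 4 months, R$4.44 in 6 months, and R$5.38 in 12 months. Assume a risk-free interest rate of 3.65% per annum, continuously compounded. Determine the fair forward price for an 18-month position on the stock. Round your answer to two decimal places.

R$291.26

PV(dividends) I = 10.12·e^(−0.0365·4/12) + 4.44·e^(−0.0365·6/12) + 5.38·e^(−0.0365·12/12)
I = 9.9976 + 4.3597 + 5.1872 = 19.5445
F = (S − I)·e^(rT) = (295.29 − 19.5445) · e^(0.0365·18/12)
= 275.7455 · e^0.054750 = 275.7455 × 1.056277 = R$291.26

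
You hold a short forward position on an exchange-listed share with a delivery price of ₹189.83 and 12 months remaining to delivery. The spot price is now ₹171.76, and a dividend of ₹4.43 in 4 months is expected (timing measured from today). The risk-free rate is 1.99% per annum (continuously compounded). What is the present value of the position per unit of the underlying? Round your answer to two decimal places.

₹18.73

PV(remaining dividends) I = 4.43·e^(−0.0199·4/12) = 4.4007
Current forward F = (S − I)·e^(rT) = (171.76 − 4.4007)·e^(0.0199·12/12) = 167.3593 × 1.020099 = 170.7231
Value (long) = (F − K)·e^(−rT) = (170.7231 − 189.83) × 0.980297 = -18.7304
Short position value = −(long value) = ₹18.73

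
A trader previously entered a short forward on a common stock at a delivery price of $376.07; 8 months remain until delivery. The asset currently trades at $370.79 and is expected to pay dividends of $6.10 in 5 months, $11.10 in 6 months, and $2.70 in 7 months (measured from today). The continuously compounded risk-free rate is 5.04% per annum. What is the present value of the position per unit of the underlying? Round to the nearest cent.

$12.27

PV(remaining dividends) I = 6.10·e^(−0.0504·5/12) + 11.10·e^(−0.0504·6/12) + 2.70·e^(−0.0504·7/12) = 19.4188
Current forward F = (S − I)·e^(rT) = (370.79 − 19.4188)·e^(0.0504·8/12) = 351.3712 × 1.034171 = 363.3779
Value (long) = (F − K)·e^(−rT) = (363.3779 − 376.07) × 0.966958 = -12.2727
Short position value = −(long value) = $12.27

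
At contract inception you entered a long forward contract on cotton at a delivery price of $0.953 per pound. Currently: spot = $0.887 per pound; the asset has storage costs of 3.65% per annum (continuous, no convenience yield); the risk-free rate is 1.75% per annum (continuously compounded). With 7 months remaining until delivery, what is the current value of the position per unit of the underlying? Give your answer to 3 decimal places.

-$0.037 per pound

Current fair forward for the remaining 7 months: F = S·e^((r + u)·T), (r + u) = 0.0175 + 0.0365 = 0.0540
F = 0.887 · e^(0.0540 × 7/12) = 0.887 × 1.032001 = 0.9154
Value of long forward = (F − K)·e^(−rT) = (0.9154 − 0.953) · e^(−0.0175·7/12)
= -0.0376 × 0.989844 = -0.037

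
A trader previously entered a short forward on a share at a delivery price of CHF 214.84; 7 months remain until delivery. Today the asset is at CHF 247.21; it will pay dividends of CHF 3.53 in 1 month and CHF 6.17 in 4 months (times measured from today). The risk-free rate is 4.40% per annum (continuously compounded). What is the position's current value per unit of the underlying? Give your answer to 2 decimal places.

-CHF 28.22

PV(remaining dividends) I = 3.53·e^(−0.0440·1/12) + 6.17·e^(−0.0440·4/12) = 9.5972
Current forward F = (S − I)·e^(rT) = (247.21 − 9.5972)·e^(0.0440·7/12) = 237.6128 × 1.025999 = 243.7905
Value (long) = (F − K)·e^(−rT) = (243.7905 − 214.84) × 0.974660 = 28.2169
Short position value = −(long value) = -CHF 28.22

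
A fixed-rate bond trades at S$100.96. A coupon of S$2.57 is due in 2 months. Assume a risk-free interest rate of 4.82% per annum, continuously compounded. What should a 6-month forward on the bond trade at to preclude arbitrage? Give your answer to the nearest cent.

PV(coupons) I = 2.57·e^(−0.0482·2/12)
I = 2.5494
F = (S − I)·e^(rT) = (100.96 − 2.5494) · e^(0.0482·6/12)
= 98.4106 · e^0.024100 = 98.4106 × 1.024393 = S$100.81

S$100.81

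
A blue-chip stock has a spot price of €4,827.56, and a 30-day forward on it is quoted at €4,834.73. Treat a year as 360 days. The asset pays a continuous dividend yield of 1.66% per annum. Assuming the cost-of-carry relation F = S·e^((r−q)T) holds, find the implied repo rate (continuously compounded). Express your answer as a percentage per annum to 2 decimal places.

From F = S·e^((r−q)T): (r − q) = ln(F/S)/T
ln(4834.73/4827.56) = ln(1.001485) = 0.001484
(r − q) = 0.001484 / (30/360) = 0.017808
r = ln(F/S)/T + q = 0.017808 + 0.0166 = 0.034408
r = 3.44%

3.44%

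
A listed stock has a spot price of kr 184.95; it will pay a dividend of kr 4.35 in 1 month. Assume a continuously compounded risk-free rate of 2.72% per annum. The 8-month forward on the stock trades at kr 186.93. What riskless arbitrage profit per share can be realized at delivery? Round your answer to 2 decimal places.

PV(dividends) I = 4.35·e^(−0.0272·1/12) = 4.3402
Fair forward F* = (S − I)·e^(rT) = (184.95 − 4.3402)·e^0.018133 = 180.6098 × 1.018298 = 183.9146
Market kr 186.93 > fair 183.9146: forward overpriced → cash-and-carry (borrow at r, buy the stock and collect the dividends, short the forward).
Profit at T = |F_mkt − F*| = |186.93 − 183.9146| = kr 3.02 per share

kr 3.02 per share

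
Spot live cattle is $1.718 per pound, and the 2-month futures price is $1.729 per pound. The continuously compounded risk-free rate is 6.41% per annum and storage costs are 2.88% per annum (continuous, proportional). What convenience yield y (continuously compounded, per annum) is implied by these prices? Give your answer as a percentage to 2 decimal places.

5.46%

F = S·e^((r+u−y)T) ⇒ (r+u−y) = ln(F/S)/T
ln(1.729/1.718) = 0.006382; /T ⇒ 0.038292
y = r + u − ln(F/S)/T = 0.0641 + 0.0288 − 0.038292 = 0.054608
y = 5.46%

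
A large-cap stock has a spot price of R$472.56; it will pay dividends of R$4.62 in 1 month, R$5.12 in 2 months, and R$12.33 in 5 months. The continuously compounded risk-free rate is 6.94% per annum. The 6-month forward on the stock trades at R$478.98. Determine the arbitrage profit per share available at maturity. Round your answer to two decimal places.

R$12.13 per share

PV(dividends) I = 4.62·e^(−0.0694·1/12) + 5.12·e^(−0.0694·2/12) + 12.33·e^(−0.0694·5/12) = 21.6330
Fair forward F* = (S − I)·e^(rT) = (472.56 − 21.6330)·e^0.034700 = 450.9270 × 1.035309 = 466.8488
Market R$478.98 > fair 466.8488: forward overpriced → cash-and-carry (borrow at r, buy the stock and collect the dividends, short the forward).
Profit at T = |F_mkt − F*| = |478.98 − 466.8488| = R$12.13 per share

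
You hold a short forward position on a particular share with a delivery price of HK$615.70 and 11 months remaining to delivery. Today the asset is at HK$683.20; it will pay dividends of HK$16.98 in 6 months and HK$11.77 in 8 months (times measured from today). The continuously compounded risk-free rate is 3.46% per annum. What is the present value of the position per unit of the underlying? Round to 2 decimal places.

-HK$58.53

PV(remaining dividends) I = 16.98·e^(−0.0346·6/12) + 11.77·e^(−0.0346·8/12) = 28.1904
Current forward F = (S − I)·e^(rT) = (683.20 − 28.1904)·e^(0.0346·11/12) = 655.0096 × 1.032225 = 676.1173
Value (long) = (F − K)·e^(−rT) = (676.1173 − 615.70) × 0.968781 = 58.5311
Short position value = −(long value) = -HK$58.53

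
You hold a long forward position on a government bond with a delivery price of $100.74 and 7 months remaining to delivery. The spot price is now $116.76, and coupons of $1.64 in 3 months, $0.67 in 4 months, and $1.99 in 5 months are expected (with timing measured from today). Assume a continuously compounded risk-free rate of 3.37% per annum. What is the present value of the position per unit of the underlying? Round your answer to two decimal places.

$13.73

PV(remaining coupons) I = 1.64·e^(−0.0337·3/12) + 0.67·e^(−0.0337·4/12) + 1.99·e^(−0.0337·5/12) = 4.2510
Current forward F = (S − I)·e^(rT) = (116.76 − 4.2510)·e^(0.0337·7/12) = 112.5090 × 1.019853 = 114.7426
Value (long) = (F − K)·e^(−rT) = (114.7426 − 100.74) × 0.980534 = 13.7300
Value = $13.73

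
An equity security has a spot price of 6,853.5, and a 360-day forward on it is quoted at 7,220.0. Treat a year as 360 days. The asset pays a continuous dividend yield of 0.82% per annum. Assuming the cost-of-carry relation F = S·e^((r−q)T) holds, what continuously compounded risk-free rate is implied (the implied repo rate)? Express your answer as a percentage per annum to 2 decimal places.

6.03%

From F = S·e^((r−q)T): (r − q) = ln(F/S)/T
ln(7220.0/6853.5) = ln(1.053476) = 0.052095
(r − q) = 0.052095 / (360/360) = 0.052095
r = ln(F/S)/T + q = 0.052095 + 0.0082 = 0.060295
r = 6.03%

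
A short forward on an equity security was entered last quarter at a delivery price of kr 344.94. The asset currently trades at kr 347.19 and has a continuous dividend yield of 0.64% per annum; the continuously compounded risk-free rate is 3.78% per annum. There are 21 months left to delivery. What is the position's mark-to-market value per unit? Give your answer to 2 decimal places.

Current fair forward for the remaining 21 months: F = S·e^((r − q)·T), (r − q) = 0.0378 − 0.0064 = 0.0314
F = 347.19 · e^(0.0314 × 21/12) = 347.19 × 1.056488 = 366.8021
Value of long forward = (F − K)·e^(−rT) = (366.8021 − 344.94) · e^(−0.0378·21/12)
= 21.8621 × 0.935990 = 20.46
Short position value = −(long value) = -kr 20.46

-kr 20.46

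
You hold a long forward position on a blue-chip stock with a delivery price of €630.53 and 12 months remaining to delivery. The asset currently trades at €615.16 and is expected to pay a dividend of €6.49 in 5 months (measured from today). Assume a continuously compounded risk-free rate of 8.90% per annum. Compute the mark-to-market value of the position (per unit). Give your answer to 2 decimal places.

PV(remaining dividends) I = 6.49·e^(−0.0890·5/12) = 6.2537
Current forward F = (S − I)·e^(rT) = (615.16 − 6.2537)·e^(0.0890·12/12) = 608.9063 × 1.093081 = 665.5839
Value (long) = (F − K)·e^(−rT) = (665.5839 − 630.53) × 0.914846 = 32.0689
Value = €32.07

€32.07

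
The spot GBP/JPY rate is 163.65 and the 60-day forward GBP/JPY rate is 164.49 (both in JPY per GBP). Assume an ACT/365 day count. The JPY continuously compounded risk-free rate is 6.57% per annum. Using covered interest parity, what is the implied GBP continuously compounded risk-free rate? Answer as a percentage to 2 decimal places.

3.46%

F = S·e^((r_JPY − r_GBP)T) ⇒ r_GBP = r_JPY − ln(F/S)/T
ln(164.49/163.65) = 0.005120; /(60/365) = 0.031147
r_GBP = 0.0657 − 0.031147 = 0.034553
r_GBP = 3.46%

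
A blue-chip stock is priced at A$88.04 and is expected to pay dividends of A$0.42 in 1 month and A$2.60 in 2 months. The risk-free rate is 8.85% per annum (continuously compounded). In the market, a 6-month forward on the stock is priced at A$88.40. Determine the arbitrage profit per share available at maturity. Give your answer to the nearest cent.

PV(dividends) I = 0.42·e^(−0.0885·1/12) + 2.60·e^(−0.0885·2/12) = 2.9788
Fair forward F* = (S − I)·e^(rT) = (88.04 − 2.9788)·e^0.044250 = 85.0612 × 1.045244 = 88.9097
Market A$88.40 < fair 88.9097: forward underpriced → reverse cash-and-carry (short the stock, invest proceeds at r, pay the dividends, go long the forward).
Profit at T = |F_mkt − F*| = |88.40 − 88.9097| = A$0.51 per share

A$0.51 per share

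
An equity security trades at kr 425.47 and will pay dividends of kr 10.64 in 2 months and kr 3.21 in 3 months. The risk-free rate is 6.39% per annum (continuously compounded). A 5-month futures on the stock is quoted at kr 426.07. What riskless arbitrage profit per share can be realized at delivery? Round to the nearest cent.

PV(dividends) I = 10.64·e^(−0.0639·2/12) + 3.21·e^(−0.0639·3/12) = 13.6864
Fair futures F* = (S − I)·e^(rT) = (425.47 − 13.6864)·e^0.026625 = 411.7836 × 1.026983 = 422.8948
Market kr 426.07 > fair 422.8948: forward overpriced → cash-and-carry (borrow at r, buy the stock and collect the dividends, short the forward).
Profit at T = |F_mkt − F*| = |426.07 − 422.8948| = kr 3.18 per share

kr 3.18 per share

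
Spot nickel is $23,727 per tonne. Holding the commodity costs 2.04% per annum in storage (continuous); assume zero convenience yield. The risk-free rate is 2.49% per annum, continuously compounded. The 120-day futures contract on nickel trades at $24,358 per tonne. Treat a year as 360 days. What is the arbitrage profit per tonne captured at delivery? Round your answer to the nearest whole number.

Fair futures: F* = S·e^(carry·T), with carry = (r + u) = 0.0249 + 0.0204 = 0.0453
F* = 23727 · e^(0.0453 × 120/360) = 23727 · e^0.015100 = 23727 × 1.015215 = $24088.0063
Market $24358 > fair $24088.0063: forward overpriced → cash-and-carry (buy spot, short the forward).
At maturity, profit = |F_mkt − F*| = |24358 − 24088.0063| = $270 per tonne

$270 per tonne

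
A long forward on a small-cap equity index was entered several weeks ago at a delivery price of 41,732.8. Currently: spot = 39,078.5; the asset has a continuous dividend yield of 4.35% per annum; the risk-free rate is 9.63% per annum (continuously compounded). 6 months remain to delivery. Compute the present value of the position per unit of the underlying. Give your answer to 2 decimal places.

Current fair forward for the remaining 6 months: F = S·e^((r − q)·T), (r − q) = 0.0963 − 0.0435 = 0.0528
F = 39078.5 · e^(0.0528 × 6/12) = 39078.5 × 1.02675157 = 40123.9112
Value of long forward = (F − K)·e^(−rT) = (40123.9112 − 41732.8) · e^(−0.0963·6/12)
= -1608.8888 × 0.95299083 = -1533.26

-1533.26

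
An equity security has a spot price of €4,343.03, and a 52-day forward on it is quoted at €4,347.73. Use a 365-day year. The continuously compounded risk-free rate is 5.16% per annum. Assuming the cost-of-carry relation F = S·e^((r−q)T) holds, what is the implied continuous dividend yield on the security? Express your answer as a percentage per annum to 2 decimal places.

4.40%

From F = S·e^((r−q)T): (r − q) = ln(F/S)/T
ln(4347.73/4343.03) = ln(1.001082) = 0.001081
(r − q) = 0.001081 / (52/365) = 0.007588
q = r − ln(F/S)/T = 0.0516 − 0.007588 = 0.044012
q = 4.40%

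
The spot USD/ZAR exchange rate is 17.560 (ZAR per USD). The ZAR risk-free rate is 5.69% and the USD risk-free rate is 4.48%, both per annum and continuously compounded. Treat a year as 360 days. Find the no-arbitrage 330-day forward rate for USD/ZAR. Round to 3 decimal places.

17.756

F = S·e^((r_ZAR − r_USD)T) = 17.560 · e^((0.0569 − 0.0448) × 330/360)
= 17.560 · e^0.011092 = 17.560 × 1.011154
F = 17.756 ZAR per USD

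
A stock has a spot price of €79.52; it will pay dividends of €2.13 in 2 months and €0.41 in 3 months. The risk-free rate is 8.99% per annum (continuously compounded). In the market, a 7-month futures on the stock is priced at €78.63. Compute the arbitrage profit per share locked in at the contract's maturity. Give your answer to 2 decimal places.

€2.54 per share

PV(dividends) I = 2.13·e^(−0.0899·2/12) + 0.41·e^(−0.0899·3/12) = 2.4992
Fair futures F* = (S − I)·e^(rT) = (79.52 − 2.4992)·e^0.052442 = 77.0208 × 1.053841 = 81.1677
Market €78.63 < fair 81.1677: forward underpriced → reverse cash-and-carry (short the stock, invest proceeds at r, pay the dividends, go long the forward).
Profit at T = |F_mkt − F*| = |78.63 − 81.1677| = €2.54 per share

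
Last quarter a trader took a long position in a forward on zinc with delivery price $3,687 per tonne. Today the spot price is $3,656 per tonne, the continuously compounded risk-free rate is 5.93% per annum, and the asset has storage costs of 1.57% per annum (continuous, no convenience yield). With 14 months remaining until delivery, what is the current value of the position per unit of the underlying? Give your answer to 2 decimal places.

Current fair forward for the remaining 14 months: F = S·e^((r + u)·T), (r + u) = 0.0593 + 0.0157 = 0.0750
F = 3656 · e^(0.0750 × 14/12) = 3656 × 1.09144226 = 3990.3129
Value of long forward = (F − K)·e^(−rT) = (3990.3129 − 3687) · e^(−0.0593·14/12)
= 303.3129 × 0.93315559 = 283.04

$283.04 per tonne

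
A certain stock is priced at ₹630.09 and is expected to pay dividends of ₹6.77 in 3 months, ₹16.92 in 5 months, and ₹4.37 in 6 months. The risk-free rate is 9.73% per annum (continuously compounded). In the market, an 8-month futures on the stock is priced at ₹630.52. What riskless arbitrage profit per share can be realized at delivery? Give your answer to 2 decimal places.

PV(dividends) I = 6.77·e^(−0.0973·3/12) + 16.92·e^(−0.0973·5/12) + 4.37·e^(−0.0973·6/12) = 27.0175
Fair futures F* = (S − I)·e^(rT) = (630.09 − 27.0175)·e^0.064867 = 603.0725 × 1.067017 = 643.4886
Market ₹630.52 < fair 643.4886: forward underpriced → reverse cash-and-carry (short the stock, invest proceeds at r, pay the dividends, go long the forward).
Profit at T = |F_mkt − F*| = |630.52 − 643.4886| = ₹12.97 per share

₹12.97 per share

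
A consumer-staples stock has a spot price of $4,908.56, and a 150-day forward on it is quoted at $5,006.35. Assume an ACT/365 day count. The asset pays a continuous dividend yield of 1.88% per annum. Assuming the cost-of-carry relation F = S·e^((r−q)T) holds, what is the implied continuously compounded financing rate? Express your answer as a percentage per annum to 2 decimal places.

From F = S·e^((r−q)T): (r − q) = ln(F/S)/T
ln(5006.35/4908.56) = ln(1.019922) = 0.019726
(r − q) = 0.019726 / (150/365) = 0.048000
r = ln(F/S)/T + q = 0.048000 + 0.0188 = 0.066800
r = 6.68%

6.68%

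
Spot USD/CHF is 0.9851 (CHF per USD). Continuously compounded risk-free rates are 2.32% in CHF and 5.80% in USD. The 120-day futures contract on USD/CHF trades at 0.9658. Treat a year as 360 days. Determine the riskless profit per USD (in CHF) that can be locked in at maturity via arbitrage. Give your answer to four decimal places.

Fair futures: F* = S·e^(carry·T), with carry = (r_CHF − r_USD) = 0.0232 − 0.0580 = -0.0348
F* = 0.9851 · e^(-0.0348 × 120/360) = 0.9851 · e^-0.011600 = 0.9851 × 0.988467 = 0.9737
Market 0.9658 < fair 0.9737: forward underpriced → reverse cash-and-carry (short spot, go long the forward).
At maturity, profit = |F_mkt − F*| = |0.9658 − 0.9737| = 0.0079 per USD (in CHF)

0.0079 per USD (in CHF)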